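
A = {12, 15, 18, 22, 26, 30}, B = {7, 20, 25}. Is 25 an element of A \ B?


A = {12, 15, 18, 22, 26, 30}, B = {7, 20, 25}
A \ B = elements in A but not in B
A \ B = {12, 15, 18, 22, 26, 30}
Checking if 25 ∈ A \ B
25 is not in A \ B → False

25 ∉ A \ B


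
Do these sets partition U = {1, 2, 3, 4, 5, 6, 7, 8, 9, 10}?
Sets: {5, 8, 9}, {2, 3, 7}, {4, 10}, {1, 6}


A partition requires: (1) non-empty parts, (2) pairwise disjoint, (3) union = U
Parts: {5, 8, 9}, {2, 3, 7}, {4, 10}, {1, 6}
Union of parts: {1, 2, 3, 4, 5, 6, 7, 8, 9, 10}
U = {1, 2, 3, 4, 5, 6, 7, 8, 9, 10}
All non-empty? True
Pairwise disjoint? True
Covers U? True

Yes, valid partition


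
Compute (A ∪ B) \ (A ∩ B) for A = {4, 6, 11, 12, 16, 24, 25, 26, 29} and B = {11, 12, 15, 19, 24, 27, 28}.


A △ B = (A \ B) ∪ (B \ A) = elements in exactly one of A or B
A \ B = {4, 6, 16, 25, 26, 29}
B \ A = {15, 19, 27, 28}
A △ B = {4, 6, 15, 16, 19, 25, 26, 27, 28, 29}

A △ B = {4, 6, 15, 16, 19, 25, 26, 27, 28, 29}


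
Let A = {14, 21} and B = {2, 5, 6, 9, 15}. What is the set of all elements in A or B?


A ∪ B = all elements in A or B (or both)
A = {14, 21}
B = {2, 5, 6, 9, 15}
A ∪ B = {2, 5, 6, 9, 14, 15, 21}

A ∪ B = {2, 5, 6, 9, 14, 15, 21}


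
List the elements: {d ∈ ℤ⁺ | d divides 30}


Checking each candidate:
Condition: positive divisors of 30
Result = {1, 2, 3, 5, 6, 10, 15, 30}

{1, 2, 3, 5, 6, 10, 15, 30}


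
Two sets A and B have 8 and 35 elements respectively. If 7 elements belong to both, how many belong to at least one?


|A ∪ B| = |A| + |B| - |A ∩ B|
= 8 + 35 - 7
= 36

|A ∪ B| = 36


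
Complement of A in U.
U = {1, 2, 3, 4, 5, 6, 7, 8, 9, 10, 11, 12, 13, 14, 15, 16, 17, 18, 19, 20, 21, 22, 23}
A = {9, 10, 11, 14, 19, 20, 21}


Aᶜ = U \ A = elements in U but not in A
U = {1, 2, 3, 4, 5, 6, 7, 8, 9, 10, 11, 12, 13, 14, 15, 16, 17, 18, 19, 20, 21, 22, 23}
A = {9, 10, 11, 14, 19, 20, 21}
Aᶜ = {1, 2, 3, 4, 5, 6, 7, 8, 12, 13, 15, 16, 17, 18, 22, 23}

Aᶜ = {1, 2, 3, 4, 5, 6, 7, 8, 12, 13, 15, 16, 17, 18, 22, 23}


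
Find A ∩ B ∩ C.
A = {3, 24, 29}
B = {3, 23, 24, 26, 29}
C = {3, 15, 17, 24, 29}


A ∩ B = {3, 24, 29}
(A ∩ B) ∩ C = {3, 24, 29}

A ∩ B ∩ C = {3, 24, 29}


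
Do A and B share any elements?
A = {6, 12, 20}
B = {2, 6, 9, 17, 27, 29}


Disjoint means A ∩ B = ∅.
A ∩ B = {6}
A ∩ B ≠ ∅, so A and B are NOT disjoint.

Yes — A and B share the element(s) of A ∩ B = {6}, so they are not disjoint


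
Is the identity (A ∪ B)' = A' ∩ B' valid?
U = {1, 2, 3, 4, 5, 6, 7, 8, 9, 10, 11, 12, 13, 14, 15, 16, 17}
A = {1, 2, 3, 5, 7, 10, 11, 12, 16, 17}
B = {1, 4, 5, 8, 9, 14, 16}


LHS: A ∪ B = {1, 2, 3, 4, 5, 7, 8, 9, 10, 11, 12, 14, 16, 17}
(A ∪ B)' = U \ (A ∪ B) = {6, 13, 15}
A' = {4, 6, 8, 9, 13, 14, 15}, B' = {2, 3, 6, 7, 10, 11, 12, 13, 15, 17}
Claimed RHS: A' ∩ B' = {6, 13, 15}
Identity is VALID: LHS = RHS = {6, 13, 15} ✓

Identity is valid. (A ∪ B)' = A' ∩ B' = {6, 13, 15}


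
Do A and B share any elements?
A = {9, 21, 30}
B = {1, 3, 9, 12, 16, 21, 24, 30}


Disjoint means A ∩ B = ∅.
A ∩ B = {9, 21, 30}
A ∩ B ≠ ∅, so A and B are NOT disjoint.

Yes — A and B share the element(s) of A ∩ B = {9, 21, 30}, so they are not disjoint


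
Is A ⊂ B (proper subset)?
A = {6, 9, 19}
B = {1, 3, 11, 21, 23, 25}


A ⊂ B requires: A ⊆ B AND A ≠ B.
A ⊆ B? No
A ⊄ B, so A is not a proper subset.

No, A is not a proper subset of B


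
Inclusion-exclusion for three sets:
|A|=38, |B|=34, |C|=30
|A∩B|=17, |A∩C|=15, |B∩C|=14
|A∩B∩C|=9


|A∪B∪C| = |A|+|B|+|C| - |A∩B|-|A∩C|-|B∩C| + |A∩B∩C|
= 38+34+30 - 17-15-14 + 9
= 102 - 46 + 9
= 65

|A ∪ B ∪ C| = 65


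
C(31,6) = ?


C(n,k) = n! / (k!(n-k)!)
C(31,6) = 31! / (6!25!)
= 736281

C(31,6) = 736281


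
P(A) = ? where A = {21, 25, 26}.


|A| = 3, so |P(A)| = 2^3 = 8
Enumerate subsets by cardinality (0 to 3):
∅, {21}, {25}, {26}, {21, 25}, {21, 26}, {25, 26}, {21, 25, 26}

P(A) has 8 subsets: ∅, {21}, {25}, {26}, {21, 25}, {21, 26}, {25, 26}, {21, 25, 26}


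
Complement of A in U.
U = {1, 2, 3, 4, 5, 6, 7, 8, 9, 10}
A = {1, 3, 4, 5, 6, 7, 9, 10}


Aᶜ = U \ A = elements in U but not in A
U = {1, 2, 3, 4, 5, 6, 7, 8, 9, 10}
A = {1, 3, 4, 5, 6, 7, 9, 10}
Aᶜ = {2, 8}

Aᶜ = {2, 8}


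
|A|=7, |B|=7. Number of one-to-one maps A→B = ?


An injection sends each of |A| = 7 inputs to a distinct output in B.
# injections = |B|·(|B|-1)·…·(|B|-|A|+1) = 7! / (7 - 7)!
= 7 × 6 × 5 × 4 × 3 × 2 × 1
= 5040

Number of injections = 5040


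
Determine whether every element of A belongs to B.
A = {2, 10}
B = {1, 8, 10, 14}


A ⊆ B means every element of A is in B.
Elements in A not in B: {2}
So A ⊄ B.

No, A ⊄ B


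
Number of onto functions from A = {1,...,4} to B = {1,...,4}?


n = |A| = 4, k = |B| = 4. Surjections via inclusion-exclusion:
S(n,k) = Σ(-1)^i × C(k,i) × (k-i)^n, i=0 to k
i=0: (-1)^0×C(4,0)×4^4 = 256
i=1: (-1)^1×C(4,1)×3^4 = -324
i=2: (-1)^2×C(4,2)×2^4 = 96
i=3: (-1)^3×C(4,3)×1^4 = -4
i=4: (-1)^4×C(4,4)×0^4 = 0
Total = 24

Number of surjections = 24


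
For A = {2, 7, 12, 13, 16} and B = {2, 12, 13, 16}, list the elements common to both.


A ∩ B = elements in both A and B
A = {2, 7, 12, 13, 16}
B = {2, 12, 13, 16}
A ∩ B = {2, 12, 13, 16}

A ∩ B = {2, 12, 13, 16}


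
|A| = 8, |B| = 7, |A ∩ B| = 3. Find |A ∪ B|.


|A ∪ B| = |A| + |B| - |A ∩ B|
= 8 + 7 - 3
= 12

|A ∪ B| = 12


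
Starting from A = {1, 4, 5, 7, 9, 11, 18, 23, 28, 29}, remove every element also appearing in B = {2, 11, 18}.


A \ B = elements in A but not in B
A = {1, 4, 5, 7, 9, 11, 18, 23, 28, 29}
B = {2, 11, 18}
Remove from A any elements in B
A \ B = {1, 4, 5, 7, 9, 23, 28, 29}

A \ B = {1, 4, 5, 7, 9, 23, 28, 29}


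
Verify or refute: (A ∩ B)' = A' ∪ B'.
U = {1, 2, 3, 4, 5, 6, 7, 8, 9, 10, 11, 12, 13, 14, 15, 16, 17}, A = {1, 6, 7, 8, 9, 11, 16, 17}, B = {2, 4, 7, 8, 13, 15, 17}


LHS: A ∩ B = {7, 8, 17}
(A ∩ B)' = U \ (A ∩ B) = {1, 2, 3, 4, 5, 6, 9, 10, 11, 12, 13, 14, 15, 16}
A' = {2, 3, 4, 5, 10, 12, 13, 14, 15}, B' = {1, 3, 5, 6, 9, 10, 11, 12, 14, 16}
Claimed RHS: A' ∪ B' = {1, 2, 3, 4, 5, 6, 9, 10, 11, 12, 13, 14, 15, 16}
Identity is VALID: LHS = RHS = {1, 2, 3, 4, 5, 6, 9, 10, 11, 12, 13, 14, 15, 16} ✓

Identity is valid. (A ∩ B)' = A' ∪ B' = {1, 2, 3, 4, 5, 6, 9, 10, 11, 12, 13, 14, 15, 16}


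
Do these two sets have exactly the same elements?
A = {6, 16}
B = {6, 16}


Two sets are equal iff they have exactly the same elements.
A = {6, 16}
B = {6, 16}
Same elements → A = B

Yes, A = B


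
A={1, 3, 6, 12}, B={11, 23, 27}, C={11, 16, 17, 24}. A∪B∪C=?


A ∪ B = {1, 3, 6, 11, 12, 23, 27}
(A ∪ B) ∪ C = {1, 3, 6, 11, 12, 16, 17, 23, 24, 27}

A ∪ B ∪ C = {1, 3, 6, 11, 12, 16, 17, 23, 24, 27}


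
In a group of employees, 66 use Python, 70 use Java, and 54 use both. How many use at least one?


|A ∪ B| = |A| + |B| - |A ∩ B|
= 66 + 70 - 54
= 82

|A ∪ B| = 82


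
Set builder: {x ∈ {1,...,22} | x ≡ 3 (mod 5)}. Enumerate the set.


Checking each candidate:
Condition: x in {1,...,22} with x ≡ 3 (mod 5)
Result = {3, 8, 13, 18}

{3, 8, 13, 18}


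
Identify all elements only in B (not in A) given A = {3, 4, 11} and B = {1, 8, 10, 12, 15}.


A = {3, 4, 11}
B = {1, 8, 10, 12, 15}
Region: only in B (not in A)
Elements: {1, 8, 10, 12, 15}

Elements only in B (not in A): {1, 8, 10, 12, 15}


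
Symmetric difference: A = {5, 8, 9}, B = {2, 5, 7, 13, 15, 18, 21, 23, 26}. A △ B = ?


A △ B = (A \ B) ∪ (B \ A) = elements in exactly one of A or B
A \ B = {8, 9}
B \ A = {2, 7, 13, 15, 18, 21, 23, 26}
A △ B = {2, 7, 8, 9, 13, 15, 18, 21, 23, 26}

A △ B = {2, 7, 8, 9, 13, 15, 18, 21, 23, 26}


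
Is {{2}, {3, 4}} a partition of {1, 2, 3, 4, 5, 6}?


A partition requires: (1) non-empty parts, (2) pairwise disjoint, (3) union = U
Parts: {2}, {3, 4}
Union of parts: {2, 3, 4}
U = {1, 2, 3, 4, 5, 6}
All non-empty? True
Pairwise disjoint? True
Covers U? False

No, not a valid partition


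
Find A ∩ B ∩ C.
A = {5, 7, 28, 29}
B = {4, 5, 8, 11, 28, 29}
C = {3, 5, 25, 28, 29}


A ∩ B = {5, 28, 29}
(A ∩ B) ∩ C = {5, 28, 29}

A ∩ B ∩ C = {5, 28, 29}


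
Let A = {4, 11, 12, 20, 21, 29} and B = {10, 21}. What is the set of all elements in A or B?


A ∪ B = all elements in A or B (or both)
A = {4, 11, 12, 20, 21, 29}
B = {10, 21}
A ∪ B = {4, 10, 11, 12, 20, 21, 29}

A ∪ B = {4, 10, 11, 12, 20, 21, 29}


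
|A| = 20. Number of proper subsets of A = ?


Total subsets = 2^n = 2^20 = 1048576
Proper subsets exclude the set itself: 2^n - 1
= 1048576 - 1
= 1048575

Number of proper subsets = 1048575


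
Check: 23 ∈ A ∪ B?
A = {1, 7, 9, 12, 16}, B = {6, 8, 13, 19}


A = {1, 7, 9, 12, 16}, B = {6, 8, 13, 19}
A ∪ B = all elements in A or B
A ∪ B = {1, 6, 7, 8, 9, 12, 13, 16, 19}
Checking if 23 ∈ A ∪ B
23 is not in A ∪ B → False

23 ∉ A ∪ B


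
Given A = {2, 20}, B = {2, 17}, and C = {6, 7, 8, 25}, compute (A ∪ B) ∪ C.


A ∪ B = {2, 17, 20}
(A ∪ B) ∪ C = {2, 6, 7, 8, 17, 20, 25}

A ∪ B ∪ C = {2, 6, 7, 8, 17, 20, 25}


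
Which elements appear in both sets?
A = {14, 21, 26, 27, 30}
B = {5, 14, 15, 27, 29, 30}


A ∩ B = elements in both A and B
A = {14, 21, 26, 27, 30}
B = {5, 14, 15, 27, 29, 30}
A ∩ B = {14, 27, 30}

A ∩ B = {14, 27, 30}


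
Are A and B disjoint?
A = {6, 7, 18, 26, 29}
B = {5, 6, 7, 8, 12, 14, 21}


Disjoint means A ∩ B = ∅.
A ∩ B = {6, 7}
A ∩ B ≠ ∅, so A and B are NOT disjoint.

No, A and B are not disjoint (A ∩ B = {6, 7})


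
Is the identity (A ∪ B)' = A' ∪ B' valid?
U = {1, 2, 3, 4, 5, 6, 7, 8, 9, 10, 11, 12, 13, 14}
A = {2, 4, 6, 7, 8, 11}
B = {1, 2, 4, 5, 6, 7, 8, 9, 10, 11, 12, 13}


LHS: A ∪ B = {1, 2, 4, 5, 6, 7, 8, 9, 10, 11, 12, 13}
(A ∪ B)' = U \ (A ∪ B) = {3, 14}
A' = {1, 3, 5, 9, 10, 12, 13, 14}, B' = {3, 14}
Claimed RHS: A' ∪ B' = {1, 3, 5, 9, 10, 12, 13, 14}
Identity is INVALID: LHS = {3, 14} but the RHS claimed here equals {1, 3, 5, 9, 10, 12, 13, 14}. The correct form is (A ∪ B)' = A' ∩ B'.

Identity is invalid: (A ∪ B)' = {3, 14} but A' ∪ B' = {1, 3, 5, 9, 10, 12, 13, 14}. The correct De Morgan law is (A ∪ B)' = A' ∩ B'.


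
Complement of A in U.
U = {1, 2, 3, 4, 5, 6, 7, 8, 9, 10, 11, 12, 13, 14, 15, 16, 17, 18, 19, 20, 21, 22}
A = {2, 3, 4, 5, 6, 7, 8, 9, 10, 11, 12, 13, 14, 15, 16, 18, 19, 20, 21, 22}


Aᶜ = U \ A = elements in U but not in A
U = {1, 2, 3, 4, 5, 6, 7, 8, 9, 10, 11, 12, 13, 14, 15, 16, 17, 18, 19, 20, 21, 22}
A = {2, 3, 4, 5, 6, 7, 8, 9, 10, 11, 12, 13, 14, 15, 16, 18, 19, 20, 21, 22}
Aᶜ = {1, 17}

Aᶜ = {1, 17}


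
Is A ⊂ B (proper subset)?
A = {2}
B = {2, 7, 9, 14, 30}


A ⊂ B requires: A ⊆ B AND A ≠ B.
A ⊆ B? Yes
A = B? No
A ⊂ B: Yes (A is a proper subset of B)

Yes, A ⊂ B


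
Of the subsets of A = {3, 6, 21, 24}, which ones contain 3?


A subset of A contains 3 iff the remaining 3 elements form any subset of A \ {3}.
Count: 2^(n-1) = 2^3 = 8
Subsets containing 3: {3}, {3, 6}, {3, 21}, {3, 24}, {3, 6, 21}, {3, 6, 24}, {3, 21, 24}, {3, 6, 21, 24}

Subsets containing 3 (8 total): {3}, {3, 6}, {3, 21}, {3, 24}, {3, 6, 21}, {3, 6, 24}, {3, 21, 24}, {3, 6, 21, 24}


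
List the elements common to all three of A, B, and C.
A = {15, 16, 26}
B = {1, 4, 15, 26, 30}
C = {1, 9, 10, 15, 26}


A ∩ B = {15, 26}
(A ∩ B) ∩ C = {15, 26}

A ∩ B ∩ C = {15, 26}


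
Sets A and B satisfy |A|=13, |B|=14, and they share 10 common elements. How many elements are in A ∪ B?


|A ∪ B| = |A| + |B| - |A ∩ B|
= 13 + 14 - 10
= 17

|A ∪ B| = 17


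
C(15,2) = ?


C(n,k) = n! / (k!(n-k)!)
C(15,2) = 15! / (2!13!)
= 105

C(15,2) = 105


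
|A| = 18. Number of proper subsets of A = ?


Total subsets = 2^n = 2^18 = 262144
Proper subsets exclude the set itself: 2^n - 1
= 262144 - 1
= 262143

Number of proper subsets = 262143


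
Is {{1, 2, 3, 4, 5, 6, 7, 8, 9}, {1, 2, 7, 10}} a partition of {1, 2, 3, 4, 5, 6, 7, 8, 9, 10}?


A partition requires: (1) non-empty parts, (2) pairwise disjoint, (3) union = U
Parts: {1, 2, 3, 4, 5, 6, 7, 8, 9}, {1, 2, 7, 10}
Union of parts: {1, 2, 3, 4, 5, 6, 7, 8, 9, 10}
U = {1, 2, 3, 4, 5, 6, 7, 8, 9, 10}
All non-empty? True
Pairwise disjoint? False
Covers U? True

No, not a valid partition


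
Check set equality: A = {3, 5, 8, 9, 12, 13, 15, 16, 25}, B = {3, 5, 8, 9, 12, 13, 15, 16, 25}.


Two sets are equal iff they have exactly the same elements.
A = {3, 5, 8, 9, 12, 13, 15, 16, 25}
B = {3, 5, 8, 9, 12, 13, 15, 16, 25}
Same elements → A = B

Yes, A = B


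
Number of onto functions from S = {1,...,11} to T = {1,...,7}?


n = |S| = 11, k = |T| = 7. Surjections via inclusion-exclusion:
S(n,k) = Σ(-1)^i × C(k,i) × (k-i)^n, i=0 to k
i=0: (-1)^0×C(7,0)×7^11 = 1977326743
i=1: (-1)^1×C(7,1)×6^11 = -2539579392
i=2: (-1)^2×C(7,2)×5^11 = 1025390625
i=3: (-1)^3×C(7,3)×4^11 = -146800640
i=4: (-1)^4×C(7,4)×3^11 = 6200145
i=5: (-1)^5×C(7,5)×2^11 = -43008
i=6: (-1)^6×C(7,6)×1^11 = 7
i=7: (-1)^7×C(7,7)×0^11 = 0
Total = 322494480

Number of surjections = 322494480


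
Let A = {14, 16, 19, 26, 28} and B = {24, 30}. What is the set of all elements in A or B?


A ∪ B = all elements in A or B (or both)
A = {14, 16, 19, 26, 28}
B = {24, 30}
A ∪ B = {14, 16, 19, 24, 26, 28, 30}

A ∪ B = {14, 16, 19, 24, 26, 28, 30}


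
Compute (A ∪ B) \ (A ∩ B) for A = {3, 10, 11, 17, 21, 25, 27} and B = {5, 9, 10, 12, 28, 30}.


A △ B = (A \ B) ∪ (B \ A) = elements in exactly one of A or B
A \ B = {3, 11, 17, 21, 25, 27}
B \ A = {5, 9, 12, 28, 30}
A △ B = {3, 5, 9, 11, 12, 17, 21, 25, 27, 28, 30}

A △ B = {3, 5, 9, 11, 12, 17, 21, 25, 27, 28, 30}


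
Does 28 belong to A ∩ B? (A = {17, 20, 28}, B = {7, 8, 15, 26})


A = {17, 20, 28}, B = {7, 8, 15, 26}
A ∩ B = elements in both A and B
A ∩ B = ∅
Checking if 28 ∈ A ∩ B
28 is not in A ∩ B → False

28 ∉ A ∩ B


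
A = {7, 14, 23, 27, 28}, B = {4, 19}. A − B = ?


A \ B = elements in A but not in B
A = {7, 14, 23, 27, 28}
B = {4, 19}
Remove from A any elements in B
A \ B = {7, 14, 23, 27, 28}

A \ B = {7, 14, 23, 27, 28}


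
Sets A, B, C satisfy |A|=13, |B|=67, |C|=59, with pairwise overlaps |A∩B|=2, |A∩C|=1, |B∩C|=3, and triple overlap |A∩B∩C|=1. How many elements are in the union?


|A∪B∪C| = |A|+|B|+|C| - |A∩B|-|A∩C|-|B∩C| + |A∩B∩C|
= 13+67+59 - 2-1-3 + 1
= 139 - 6 + 1
= 134

|A ∪ B ∪ C| = 134


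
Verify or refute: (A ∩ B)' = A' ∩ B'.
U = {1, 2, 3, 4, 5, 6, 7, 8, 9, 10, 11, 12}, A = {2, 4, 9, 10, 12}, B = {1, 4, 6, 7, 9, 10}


LHS: A ∩ B = {4, 9, 10}
(A ∩ B)' = U \ (A ∩ B) = {1, 2, 3, 5, 6, 7, 8, 11, 12}
A' = {1, 3, 5, 6, 7, 8, 11}, B' = {2, 3, 5, 8, 11, 12}
Claimed RHS: A' ∩ B' = {3, 5, 8, 11}
Identity is INVALID: LHS = {1, 2, 3, 5, 6, 7, 8, 11, 12} but the RHS claimed here equals {3, 5, 8, 11}. The correct form is (A ∩ B)' = A' ∪ B'.

Identity is invalid: (A ∩ B)' = {1, 2, 3, 5, 6, 7, 8, 11, 12} but A' ∩ B' = {3, 5, 8, 11}. The correct De Morgan law is (A ∩ B)' = A' ∪ B'.


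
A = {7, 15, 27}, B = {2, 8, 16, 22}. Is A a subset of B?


A ⊆ B means every element of A is in B.
Elements in A not in B: {7, 15, 27}
So A ⊄ B.

No, A ⊄ B


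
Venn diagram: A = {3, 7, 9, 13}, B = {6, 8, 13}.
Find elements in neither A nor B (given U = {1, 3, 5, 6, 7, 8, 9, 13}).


A = {3, 7, 9, 13}
B = {6, 8, 13}
Region: in neither A nor B (given U = {1, 3, 5, 6, 7, 8, 9, 13})
Elements: {1, 5}

Elements in neither A nor B (given U = {1, 3, 5, 6, 7, 8, 9, 13}): {1, 5}


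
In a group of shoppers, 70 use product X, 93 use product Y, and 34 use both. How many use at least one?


|A ∪ B| = |A| + |B| - |A ∩ B|
= 70 + 93 - 34
= 129

|A ∪ B| = 129


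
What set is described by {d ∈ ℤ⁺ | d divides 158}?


Checking each candidate:
Condition: positive divisors of 158
Result = {1, 2, 79, 158}

{1, 2, 79, 158}


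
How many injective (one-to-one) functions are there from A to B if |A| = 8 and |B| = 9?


An injection sends each of |A| = 8 inputs to a distinct output in B.
# injections = |B|·(|B|-1)·…·(|B|-|A|+1) = 9! / (9 - 8)!
= 9 × 8 × 7 × 6 × 5 × 4 × 3 × 2
= 362880

Number of injections = 362880


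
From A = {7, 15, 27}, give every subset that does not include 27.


A subset of A that omits 27 is a subset of A \ {27}, so there are 2^(n-1) = 2^2 = 4 of them.
Subsets excluding 27: ∅, {7}, {15}, {7, 15}

Subsets excluding 27 (4 total): ∅, {7}, {15}, {7, 15}


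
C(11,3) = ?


C(n,k) = n! / (k!(n-k)!)
C(11,3) = 11! / (3!8!)
= 165

C(11,3) = 165


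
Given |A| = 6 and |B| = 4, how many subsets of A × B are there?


A relation from A to B is any subset of A × B.
|A × B| = 6 × 4 = 24
# relations = 2^|A × B| = 2^24 = 16777216

Number of relations = 16777216


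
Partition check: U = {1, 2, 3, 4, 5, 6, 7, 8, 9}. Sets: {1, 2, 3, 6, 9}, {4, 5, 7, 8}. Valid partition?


A partition requires: (1) non-empty parts, (2) pairwise disjoint, (3) union = U
Parts: {1, 2, 3, 6, 9}, {4, 5, 7, 8}
Union of parts: {1, 2, 3, 4, 5, 6, 7, 8, 9}
U = {1, 2, 3, 4, 5, 6, 7, 8, 9}
All non-empty? True
Pairwise disjoint? True
Covers U? True

Yes, valid partition


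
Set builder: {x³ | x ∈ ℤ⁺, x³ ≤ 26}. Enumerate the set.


Checking each candidate:
Condition: positive perfect cubes ≤ 26
Result = {1, 8}

{1, 8}


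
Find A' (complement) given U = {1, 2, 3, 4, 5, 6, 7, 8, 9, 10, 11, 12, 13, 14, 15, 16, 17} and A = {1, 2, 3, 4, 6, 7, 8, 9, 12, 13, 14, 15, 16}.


Aᶜ = U \ A = elements in U but not in A
U = {1, 2, 3, 4, 5, 6, 7, 8, 9, 10, 11, 12, 13, 14, 15, 16, 17}
A = {1, 2, 3, 4, 6, 7, 8, 9, 12, 13, 14, 15, 16}
Aᶜ = {5, 10, 11, 17}

Aᶜ = {5, 10, 11, 17}


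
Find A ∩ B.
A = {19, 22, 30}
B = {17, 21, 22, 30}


A ∩ B = elements in both A and B
A = {19, 22, 30}
B = {17, 21, 22, 30}
A ∩ B = {22, 30}

A ∩ B = {22, 30}


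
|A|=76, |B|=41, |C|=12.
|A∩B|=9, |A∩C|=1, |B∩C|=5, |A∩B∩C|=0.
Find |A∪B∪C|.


|A∪B∪C| = |A|+|B|+|C| - |A∩B|-|A∩C|-|B∩C| + |A∩B∩C|
= 76+41+12 - 9-1-5 + 0
= 129 - 15 + 0
= 114

|A ∪ B ∪ C| = 114


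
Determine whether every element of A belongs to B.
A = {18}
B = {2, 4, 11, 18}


A ⊆ B means every element of A is in B.
All elements of A are in B.
So A ⊆ B.

Yes, A ⊆ B


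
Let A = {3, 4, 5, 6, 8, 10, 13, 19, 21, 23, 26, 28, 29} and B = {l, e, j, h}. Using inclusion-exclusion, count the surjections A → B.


n = |A| = 13, k = |B| = 4. Surjections via inclusion-exclusion:
S(n,k) = Σ(-1)^i × C(k,i) × (k-i)^n, i=0 to k
i=0: (-1)^0×C(4,0)×4^13 = 67108864
i=1: (-1)^1×C(4,1)×3^13 = -6377292
i=2: (-1)^2×C(4,2)×2^13 = 49152
i=3: (-1)^3×C(4,3)×1^13 = -4
i=4: (-1)^4×C(4,4)×0^13 = 0
Total = 60780720

Number of surjections = 60780720


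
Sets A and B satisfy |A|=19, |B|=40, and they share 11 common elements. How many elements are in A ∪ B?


|A ∪ B| = |A| + |B| - |A ∩ B|
= 19 + 40 - 11
= 48

|A ∪ B| = 48


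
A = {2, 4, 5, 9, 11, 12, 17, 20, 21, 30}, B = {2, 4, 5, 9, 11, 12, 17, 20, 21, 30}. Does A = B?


Two sets are equal iff they have exactly the same elements.
A = {2, 4, 5, 9, 11, 12, 17, 20, 21, 30}
B = {2, 4, 5, 9, 11, 12, 17, 20, 21, 30}
Same elements → A = B

Yes, A = B


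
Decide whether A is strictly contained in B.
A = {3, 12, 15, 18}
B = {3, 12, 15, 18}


A ⊂ B requires: A ⊆ B AND A ≠ B.
A ⊆ B? Yes
A = B? Yes
A = B, so A is not a PROPER subset.

No, A is not a proper subset of B


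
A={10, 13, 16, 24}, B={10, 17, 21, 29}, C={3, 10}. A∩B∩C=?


A ∩ B = {10}
(A ∩ B) ∩ C = {10}

A ∩ B ∩ C = {10}


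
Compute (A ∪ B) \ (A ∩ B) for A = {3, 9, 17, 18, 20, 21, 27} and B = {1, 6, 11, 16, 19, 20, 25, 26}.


A △ B = (A \ B) ∪ (B \ A) = elements in exactly one of A or B
A \ B = {3, 9, 17, 18, 21, 27}
B \ A = {1, 6, 11, 16, 19, 25, 26}
A △ B = {1, 3, 6, 9, 11, 16, 17, 18, 19, 21, 25, 26, 27}

A △ B = {1, 3, 6, 9, 11, 16, 17, 18, 19, 21, 25, 26, 27}


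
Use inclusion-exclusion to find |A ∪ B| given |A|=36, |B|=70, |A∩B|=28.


|A ∪ B| = |A| + |B| - |A ∩ B|
= 36 + 70 - 28
= 78

|A ∪ B| = 78


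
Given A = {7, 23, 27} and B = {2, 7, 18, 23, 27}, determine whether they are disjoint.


Disjoint means A ∩ B = ∅.
A ∩ B = {7, 23, 27}
A ∩ B ≠ ∅, so A and B are NOT disjoint.

No, A and B are not disjoint (A ∩ B = {7, 23, 27})


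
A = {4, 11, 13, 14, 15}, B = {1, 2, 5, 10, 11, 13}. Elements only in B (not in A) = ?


A = {4, 11, 13, 14, 15}
B = {1, 2, 5, 10, 11, 13}
Region: only in B (not in A)
Elements: {1, 2, 5, 10}

Elements only in B (not in A): {1, 2, 5, 10}


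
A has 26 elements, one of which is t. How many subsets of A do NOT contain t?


Subsets of A avoiding t are subsets of A \ {t}, which has 25 elements.
Count = 2^(n-1) = 2^25
= 33554432

Number of subsets avoiding t = 33554432


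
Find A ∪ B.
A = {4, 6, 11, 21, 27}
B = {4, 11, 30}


A ∪ B = all elements in A or B (or both)
A = {4, 6, 11, 21, 27}
B = {4, 11, 30}
A ∪ B = {4, 6, 11, 21, 27, 30}

A ∪ B = {4, 6, 11, 21, 27, 30}


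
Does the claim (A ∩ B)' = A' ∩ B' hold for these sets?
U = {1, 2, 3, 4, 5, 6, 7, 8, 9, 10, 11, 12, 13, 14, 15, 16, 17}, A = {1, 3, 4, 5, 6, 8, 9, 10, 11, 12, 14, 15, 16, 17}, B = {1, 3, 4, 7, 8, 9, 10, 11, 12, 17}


LHS: A ∩ B = {1, 3, 4, 8, 9, 10, 11, 12, 17}
(A ∩ B)' = U \ (A ∩ B) = {2, 5, 6, 7, 13, 14, 15, 16}
A' = {2, 7, 13}, B' = {2, 5, 6, 13, 14, 15, 16}
Claimed RHS: A' ∩ B' = {2, 13}
Identity is INVALID: LHS = {2, 5, 6, 7, 13, 14, 15, 16} but the RHS claimed here equals {2, 13}. The correct form is (A ∩ B)' = A' ∪ B'.

Identity is invalid: (A ∩ B)' = {2, 5, 6, 7, 13, 14, 15, 16} but A' ∩ B' = {2, 13}. The correct De Morgan law is (A ∩ B)' = A' ∪ B'.


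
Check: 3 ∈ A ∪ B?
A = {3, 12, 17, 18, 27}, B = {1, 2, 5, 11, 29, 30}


A = {3, 12, 17, 18, 27}, B = {1, 2, 5, 11, 29, 30}
A ∪ B = all elements in A or B
A ∪ B = {1, 2, 3, 5, 11, 12, 17, 18, 27, 29, 30}
Checking if 3 ∈ A ∪ B
3 is in A ∪ B → True

3 ∈ A ∪ B


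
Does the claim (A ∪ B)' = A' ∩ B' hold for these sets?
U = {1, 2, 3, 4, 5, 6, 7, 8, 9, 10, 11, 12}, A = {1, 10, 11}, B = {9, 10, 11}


LHS: A ∪ B = {1, 9, 10, 11}
(A ∪ B)' = U \ (A ∪ B) = {2, 3, 4, 5, 6, 7, 8, 12}
A' = {2, 3, 4, 5, 6, 7, 8, 9, 12}, B' = {1, 2, 3, 4, 5, 6, 7, 8, 12}
Claimed RHS: A' ∩ B' = {2, 3, 4, 5, 6, 7, 8, 12}
Identity is VALID: LHS = RHS = {2, 3, 4, 5, 6, 7, 8, 12} ✓

Identity is valid. (A ∪ B)' = A' ∩ B' = {2, 3, 4, 5, 6, 7, 8, 12}


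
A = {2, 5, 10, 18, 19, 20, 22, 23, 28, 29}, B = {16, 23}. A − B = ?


A \ B = elements in A but not in B
A = {2, 5, 10, 18, 19, 20, 22, 23, 28, 29}
B = {16, 23}
Remove from A any elements in B
A \ B = {2, 5, 10, 18, 19, 20, 22, 28, 29}

A \ B = {2, 5, 10, 18, 19, 20, 22, 28, 29}


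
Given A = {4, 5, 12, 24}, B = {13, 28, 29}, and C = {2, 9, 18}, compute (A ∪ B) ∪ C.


A ∪ B = {4, 5, 12, 13, 24, 28, 29}
(A ∪ B) ∪ C = {2, 4, 5, 9, 12, 13, 18, 24, 28, 29}

A ∪ B ∪ C = {2, 4, 5, 9, 12, 13, 18, 24, 28, 29}


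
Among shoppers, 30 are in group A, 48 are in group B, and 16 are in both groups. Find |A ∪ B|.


|A ∪ B| = |A| + |B| - |A ∩ B|
= 30 + 48 - 16
= 62

|A ∪ B| = 62


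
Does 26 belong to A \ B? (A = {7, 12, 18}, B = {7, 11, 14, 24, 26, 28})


A = {7, 12, 18}, B = {7, 11, 14, 24, 26, 28}
A \ B = elements in A but not in B
A \ B = {12, 18}
Checking if 26 ∈ A \ B
26 is not in A \ B → False

26 ∉ A \ B


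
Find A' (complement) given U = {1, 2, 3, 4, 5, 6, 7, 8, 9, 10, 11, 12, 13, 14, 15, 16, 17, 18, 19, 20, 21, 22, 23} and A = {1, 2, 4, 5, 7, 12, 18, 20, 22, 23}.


Aᶜ = U \ A = elements in U but not in A
U = {1, 2, 3, 4, 5, 6, 7, 8, 9, 10, 11, 12, 13, 14, 15, 16, 17, 18, 19, 20, 21, 22, 23}
A = {1, 2, 4, 5, 7, 12, 18, 20, 22, 23}
Aᶜ = {3, 6, 8, 9, 10, 11, 13, 14, 15, 16, 17, 19, 21}

Aᶜ = {3, 6, 8, 9, 10, 11, 13, 14, 15, 16, 17, 19, 21}


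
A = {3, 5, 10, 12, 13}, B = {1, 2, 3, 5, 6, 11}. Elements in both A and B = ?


A = {3, 5, 10, 12, 13}
B = {1, 2, 3, 5, 6, 11}
Region: in both A and B
Elements: {3, 5}

Elements in both A and B: {3, 5}


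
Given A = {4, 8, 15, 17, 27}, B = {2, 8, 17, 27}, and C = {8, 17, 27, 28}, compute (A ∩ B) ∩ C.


A ∩ B = {8, 17, 27}
(A ∩ B) ∩ C = {8, 17, 27}

A ∩ B ∩ C = {8, 17, 27}


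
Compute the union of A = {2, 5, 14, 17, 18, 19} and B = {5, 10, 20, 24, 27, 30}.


A ∪ B = all elements in A or B (or both)
A = {2, 5, 14, 17, 18, 19}
B = {5, 10, 20, 24, 27, 30}
A ∪ B = {2, 5, 10, 14, 17, 18, 19, 20, 24, 27, 30}

A ∪ B = {2, 5, 10, 14, 17, 18, 19, 20, 24, 27, 30}


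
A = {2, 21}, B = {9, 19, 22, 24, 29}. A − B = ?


A \ B = elements in A but not in B
A = {2, 21}
B = {9, 19, 22, 24, 29}
Remove from A any elements in B
A \ B = {2, 21}

A \ B = {2, 21}


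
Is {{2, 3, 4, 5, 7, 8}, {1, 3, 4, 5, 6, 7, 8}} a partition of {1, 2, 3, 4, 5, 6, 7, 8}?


A partition requires: (1) non-empty parts, (2) pairwise disjoint, (3) union = U
Parts: {2, 3, 4, 5, 7, 8}, {1, 3, 4, 5, 6, 7, 8}
Union of parts: {1, 2, 3, 4, 5, 6, 7, 8}
U = {1, 2, 3, 4, 5, 6, 7, 8}
All non-empty? True
Pairwise disjoint? False
Covers U? True

No, not a valid partition


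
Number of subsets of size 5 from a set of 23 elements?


C(n,k) = n! / (k!(n-k)!)
C(23,5) = 23! / (5!18!)
= 33649

C(23,5) = 33649


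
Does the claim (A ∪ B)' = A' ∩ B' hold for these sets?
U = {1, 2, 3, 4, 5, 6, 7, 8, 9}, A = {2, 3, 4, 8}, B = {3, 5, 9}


LHS: A ∪ B = {2, 3, 4, 5, 8, 9}
(A ∪ B)' = U \ (A ∪ B) = {1, 6, 7}
A' = {1, 5, 6, 7, 9}, B' = {1, 2, 4, 6, 7, 8}
Claimed RHS: A' ∩ B' = {1, 6, 7}
Identity is VALID: LHS = RHS = {1, 6, 7} ✓

Identity is valid. (A ∪ B)' = A' ∩ B' = {1, 6, 7}


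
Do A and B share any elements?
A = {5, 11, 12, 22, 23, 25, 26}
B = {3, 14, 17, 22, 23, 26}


Disjoint means A ∩ B = ∅.
A ∩ B = {22, 23, 26}
A ∩ B ≠ ∅, so A and B are NOT disjoint.

Yes — A and B share the element(s) of A ∩ B = {22, 23, 26}, so they are not disjoint


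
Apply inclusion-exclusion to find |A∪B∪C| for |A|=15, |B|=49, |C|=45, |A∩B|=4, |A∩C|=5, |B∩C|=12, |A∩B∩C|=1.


|A∪B∪C| = |A|+|B|+|C| - |A∩B|-|A∩C|-|B∩C| + |A∩B∩C|
= 15+49+45 - 4-5-12 + 1
= 109 - 21 + 1
= 89

|A ∪ B ∪ C| = 89


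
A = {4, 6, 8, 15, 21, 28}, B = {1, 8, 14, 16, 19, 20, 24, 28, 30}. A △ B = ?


A △ B = (A \ B) ∪ (B \ A) = elements in exactly one of A or B
A \ B = {4, 6, 15, 21}
B \ A = {1, 14, 16, 19, 20, 24, 30}
A △ B = {1, 4, 6, 14, 15, 16, 19, 20, 21, 24, 30}

A △ B = {1, 4, 6, 14, 15, 16, 19, 20, 21, 24, 30}


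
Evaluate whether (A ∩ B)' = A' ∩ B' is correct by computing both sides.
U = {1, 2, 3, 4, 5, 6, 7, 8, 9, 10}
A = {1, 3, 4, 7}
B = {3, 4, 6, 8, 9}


LHS: A ∩ B = {3, 4}
(A ∩ B)' = U \ (A ∩ B) = {1, 2, 5, 6, 7, 8, 9, 10}
A' = {2, 5, 6, 8, 9, 10}, B' = {1, 2, 5, 7, 10}
Claimed RHS: A' ∩ B' = {2, 5, 10}
Identity is INVALID: LHS = {1, 2, 5, 6, 7, 8, 9, 10} but the RHS claimed here equals {2, 5, 10}. The correct form is (A ∩ B)' = A' ∪ B'.

Identity is invalid: (A ∩ B)' = {1, 2, 5, 6, 7, 8, 9, 10} but A' ∩ B' = {2, 5, 10}. The correct De Morgan law is (A ∩ B)' = A' ∪ B'.


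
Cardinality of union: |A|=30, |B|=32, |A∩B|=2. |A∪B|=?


|A ∪ B| = |A| + |B| - |A ∩ B|
= 30 + 32 - 2
= 60

|A ∪ B| = 60


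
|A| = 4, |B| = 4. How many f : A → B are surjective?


n = |A| = 4, k = |B| = 4. Surjections via inclusion-exclusion:
S(n,k) = Σ(-1)^i × C(k,i) × (k-i)^n, i=0 to k
i=0: (-1)^0×C(4,0)×4^4 = 256
i=1: (-1)^1×C(4,1)×3^4 = -324
i=2: (-1)^2×C(4,2)×2^4 = 96
i=3: (-1)^3×C(4,3)×1^4 = -4
i=4: (-1)^4×C(4,4)×0^4 = 0
Total = 24

Number of surjections = 24


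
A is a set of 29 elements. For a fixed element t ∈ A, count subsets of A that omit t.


Subsets of A avoiding t are subsets of A \ {t}, which has 28 elements.
Count = 2^(n-1) = 2^28
= 268435456

Number of subsets avoiding t = 268435456


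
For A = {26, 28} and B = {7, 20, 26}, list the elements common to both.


A ∩ B = elements in both A and B
A = {26, 28}
B = {7, 20, 26}
A ∩ B = {26}

A ∩ B = {26}


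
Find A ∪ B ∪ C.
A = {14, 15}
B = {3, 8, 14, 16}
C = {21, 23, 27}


A ∪ B = {3, 8, 14, 15, 16}
(A ∪ B) ∪ C = {3, 8, 14, 15, 16, 21, 23, 27}

A ∪ B ∪ C = {3, 8, 14, 15, 16, 21, 23, 27}


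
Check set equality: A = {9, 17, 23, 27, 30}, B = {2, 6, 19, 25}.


Two sets are equal iff they have exactly the same elements.
A = {9, 17, 23, 27, 30}
B = {2, 6, 19, 25}
Differences: {2, 6, 9, 17, 19, 23, 25, 27, 30}
A ≠ B

No, A ≠ B


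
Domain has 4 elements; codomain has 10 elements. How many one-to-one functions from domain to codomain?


An injection sends each of |A| = 4 inputs to a distinct output in B.
# injections = |B|·(|B|-1)·…·(|B|-|A|+1) = 10! / (10 - 4)!
= 10 × 9 × 8 × 7
= 5040

Number of injections = 5040


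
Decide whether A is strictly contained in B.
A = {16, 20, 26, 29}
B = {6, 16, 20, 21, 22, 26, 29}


A ⊂ B requires: A ⊆ B AND A ≠ B.
A ⊆ B? Yes
A = B? No
A ⊂ B: Yes (A is a proper subset of B)

Yes, A ⊂ B


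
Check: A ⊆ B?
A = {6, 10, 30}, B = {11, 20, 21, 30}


A ⊆ B means every element of A is in B.
Elements in A not in B: {6, 10}
So A ⊄ B.

No, A ⊄ B


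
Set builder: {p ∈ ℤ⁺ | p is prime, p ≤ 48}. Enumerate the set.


Checking each candidate:
Condition: primes ≤ 48
Result = {2, 3, 5, 7, 11, 13, 17, 19, 23, 29, 31, 37, 41, 43, 47}

{2, 3, 5, 7, 11, 13, 17, 19, 23, 29, 31, 37, 41, 43, 47}


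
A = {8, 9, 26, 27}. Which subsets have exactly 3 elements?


|A| = 4, so A has C(4,3) = 4 subsets of size 3.
Enumerate by choosing 3 elements from A at a time:
{8, 9, 26}, {8, 9, 27}, {8, 26, 27}, {9, 26, 27}

3-element subsets (4 total): {8, 9, 26}, {8, 9, 27}, {8, 26, 27}, {9, 26, 27}


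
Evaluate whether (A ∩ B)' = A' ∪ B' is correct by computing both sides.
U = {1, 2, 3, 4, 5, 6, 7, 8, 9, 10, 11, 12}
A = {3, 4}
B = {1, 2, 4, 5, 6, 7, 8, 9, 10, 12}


LHS: A ∩ B = {4}
(A ∩ B)' = U \ (A ∩ B) = {1, 2, 3, 5, 6, 7, 8, 9, 10, 11, 12}
A' = {1, 2, 5, 6, 7, 8, 9, 10, 11, 12}, B' = {3, 11}
Claimed RHS: A' ∪ B' = {1, 2, 3, 5, 6, 7, 8, 9, 10, 11, 12}
Identity is VALID: LHS = RHS = {1, 2, 3, 5, 6, 7, 8, 9, 10, 11, 12} ✓

Identity is valid. (A ∩ B)' = A' ∪ B' = {1, 2, 3, 5, 6, 7, 8, 9, 10, 11, 12}


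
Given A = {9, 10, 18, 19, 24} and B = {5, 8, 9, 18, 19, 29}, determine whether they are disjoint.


Disjoint means A ∩ B = ∅.
A ∩ B = {9, 18, 19}
A ∩ B ≠ ∅, so A and B are NOT disjoint.

No, A and B are not disjoint (A ∩ B = {9, 18, 19})


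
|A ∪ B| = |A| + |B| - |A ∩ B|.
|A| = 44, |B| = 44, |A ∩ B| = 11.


|A ∪ B| = |A| + |B| - |A ∩ B|
= 44 + 44 - 11
= 77

|A ∪ B| = 77


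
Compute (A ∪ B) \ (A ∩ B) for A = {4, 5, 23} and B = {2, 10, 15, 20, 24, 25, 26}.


A △ B = (A \ B) ∪ (B \ A) = elements in exactly one of A or B
A \ B = {4, 5, 23}
B \ A = {2, 10, 15, 20, 24, 25, 26}
A △ B = {2, 4, 5, 10, 15, 20, 23, 24, 25, 26}

A △ B = {2, 4, 5, 10, 15, 20, 23, 24, 25, 26}


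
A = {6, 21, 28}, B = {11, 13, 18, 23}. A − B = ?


A \ B = elements in A but not in B
A = {6, 21, 28}
B = {11, 13, 18, 23}
Remove from A any elements in B
A \ B = {6, 21, 28}

A \ B = {6, 21, 28}


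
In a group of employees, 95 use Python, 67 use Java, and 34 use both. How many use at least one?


|A ∪ B| = |A| + |B| - |A ∩ B|
= 95 + 67 - 34
= 128

|A ∪ B| = 128


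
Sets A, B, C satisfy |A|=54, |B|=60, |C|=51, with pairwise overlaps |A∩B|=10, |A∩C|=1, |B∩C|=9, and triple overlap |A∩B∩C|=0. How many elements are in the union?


|A∪B∪C| = |A|+|B|+|C| - |A∩B|-|A∩C|-|B∩C| + |A∩B∩C|
= 54+60+51 - 10-1-9 + 0
= 165 - 20 + 0
= 145

|A ∪ B ∪ C| = 145


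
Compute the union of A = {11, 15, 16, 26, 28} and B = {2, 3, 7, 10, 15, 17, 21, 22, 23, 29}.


A ∪ B = all elements in A or B (or both)
A = {11, 15, 16, 26, 28}
B = {2, 3, 7, 10, 15, 17, 21, 22, 23, 29}
A ∪ B = {2, 3, 7, 10, 11, 15, 16, 17, 21, 22, 23, 26, 28, 29}

A ∪ B = {2, 3, 7, 10, 11, 15, 16, 17, 21, 22, 23, 26, 28, 29}


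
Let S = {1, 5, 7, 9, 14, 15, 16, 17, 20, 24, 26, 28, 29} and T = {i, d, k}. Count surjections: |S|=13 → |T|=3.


n = |S| = 13, k = |T| = 3. Surjections via inclusion-exclusion:
S(n,k) = Σ(-1)^i × C(k,i) × (k-i)^n, i=0 to k
i=0: (-1)^0×C(3,0)×3^13 = 1594323
i=1: (-1)^1×C(3,1)×2^13 = -24576
i=2: (-1)^2×C(3,2)×1^13 = 3
i=3: (-1)^3×C(3,3)×0^13 = 0
Total = 1569750

Number of surjections = 1569750


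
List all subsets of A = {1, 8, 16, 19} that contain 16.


A subset of A contains 16 iff the remaining 3 elements form any subset of A \ {16}.
Count: 2^(n-1) = 2^3 = 8
Subsets containing 16: {16}, {1, 16}, {8, 16}, {16, 19}, {1, 8, 16}, {1, 16, 19}, {8, 16, 19}, {1, 8, 16, 19}

Subsets containing 16 (8 total): {16}, {1, 16}, {8, 16}, {16, 19}, {1, 8, 16}, {1, 16, 19}, {8, 16, 19}, {1, 8, 16, 19}


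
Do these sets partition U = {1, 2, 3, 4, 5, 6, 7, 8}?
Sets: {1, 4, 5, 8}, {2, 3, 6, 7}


A partition requires: (1) non-empty parts, (2) pairwise disjoint, (3) union = U
Parts: {1, 4, 5, 8}, {2, 3, 6, 7}
Union of parts: {1, 2, 3, 4, 5, 6, 7, 8}
U = {1, 2, 3, 4, 5, 6, 7, 8}
All non-empty? True
Pairwise disjoint? True
Covers U? True

Yes, valid partition


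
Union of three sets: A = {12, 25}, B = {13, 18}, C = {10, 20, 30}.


A ∪ B = {12, 13, 18, 25}
(A ∪ B) ∪ C = {10, 12, 13, 18, 20, 25, 30}

A ∪ B ∪ C = {10, 12, 13, 18, 20, 25, 30}


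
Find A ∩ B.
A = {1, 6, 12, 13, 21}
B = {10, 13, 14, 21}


A ∩ B = elements in both A and B
A = {1, 6, 12, 13, 21}
B = {10, 13, 14, 21}
A ∩ B = {13, 21}

A ∩ B = {13, 21}


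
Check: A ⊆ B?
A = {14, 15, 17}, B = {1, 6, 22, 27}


A ⊆ B means every element of A is in B.
Elements in A not in B: {14, 15, 17}
So A ⊄ B.

No, A ⊄ B


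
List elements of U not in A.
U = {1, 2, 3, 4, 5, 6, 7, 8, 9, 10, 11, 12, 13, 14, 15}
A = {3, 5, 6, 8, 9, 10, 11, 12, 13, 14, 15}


Aᶜ = U \ A = elements in U but not in A
U = {1, 2, 3, 4, 5, 6, 7, 8, 9, 10, 11, 12, 13, 14, 15}
A = {3, 5, 6, 8, 9, 10, 11, 12, 13, 14, 15}
Aᶜ = {1, 2, 4, 7}

Aᶜ = {1, 2, 4, 7}


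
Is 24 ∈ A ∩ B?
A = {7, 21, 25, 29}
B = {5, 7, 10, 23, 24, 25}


A = {7, 21, 25, 29}, B = {5, 7, 10, 23, 24, 25}
A ∩ B = elements in both A and B
A ∩ B = {7, 25}
Checking if 24 ∈ A ∩ B
24 is not in A ∩ B → False

24 ∉ A ∩ B


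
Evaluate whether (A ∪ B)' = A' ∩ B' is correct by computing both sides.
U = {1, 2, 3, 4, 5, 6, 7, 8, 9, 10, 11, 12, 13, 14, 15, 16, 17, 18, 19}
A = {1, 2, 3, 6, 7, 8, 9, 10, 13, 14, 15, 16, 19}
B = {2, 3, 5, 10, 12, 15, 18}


LHS: A ∪ B = {1, 2, 3, 5, 6, 7, 8, 9, 10, 12, 13, 14, 15, 16, 18, 19}
(A ∪ B)' = U \ (A ∪ B) = {4, 11, 17}
A' = {4, 5, 11, 12, 17, 18}, B' = {1, 4, 6, 7, 8, 9, 11, 13, 14, 16, 17, 19}
Claimed RHS: A' ∩ B' = {4, 11, 17}
Identity is VALID: LHS = RHS = {4, 11, 17} ✓

Identity is valid. (A ∪ B)' = A' ∩ B' = {4, 11, 17}


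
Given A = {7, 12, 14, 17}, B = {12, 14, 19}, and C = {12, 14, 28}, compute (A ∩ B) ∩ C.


A ∩ B = {12, 14}
(A ∩ B) ∩ C = {12, 14}

A ∩ B ∩ C = {12, 14}


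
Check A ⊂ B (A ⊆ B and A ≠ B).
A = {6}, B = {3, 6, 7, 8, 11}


A ⊂ B requires: A ⊆ B AND A ≠ B.
A ⊆ B? Yes
A = B? No
A ⊂ B: Yes (A is a proper subset of B)

Yes, A ⊂ B


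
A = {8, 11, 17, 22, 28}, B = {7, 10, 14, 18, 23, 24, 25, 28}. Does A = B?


Two sets are equal iff they have exactly the same elements.
A = {8, 11, 17, 22, 28}
B = {7, 10, 14, 18, 23, 24, 25, 28}
Differences: {7, 8, 10, 11, 14, 17, 18, 22, 23, 24, 25}
A ≠ B

No, A ≠ B


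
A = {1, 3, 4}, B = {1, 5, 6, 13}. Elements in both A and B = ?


A = {1, 3, 4}
B = {1, 5, 6, 13}
Region: in both A and B
Elements: {1}

Elements in both A and B: {1}


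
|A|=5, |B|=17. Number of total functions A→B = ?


Each of |A| = 5 inputs maps to any of |B| = 17 outputs.
# functions = |B|^|A| = 17^5
= 1419857

Number of functions = 1419857


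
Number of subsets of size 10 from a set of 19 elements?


C(n,k) = n! / (k!(n-k)!)
C(19,10) = 19! / (10!9!)
= 92378

C(19,10) = 92378


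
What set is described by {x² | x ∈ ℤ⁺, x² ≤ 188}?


Checking each candidate:
Condition: positive perfect squares ≤ 188
Result = {1, 4, 9, 16, 25, 36, 49, 64, 81, 100, 121, 144, 169}

{1, 4, 9, 16, 25, 36, 49, 64, 81, 100, 121, 144, 169}


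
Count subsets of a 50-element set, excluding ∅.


Total subsets = 2^n = 2^50 = 1125899906842624
Non-empty subsets exclude the empty set: 2^n - 1
= 1125899906842624 - 1
= 1125899906842623

Number of non-empty subsets = 1125899906842623


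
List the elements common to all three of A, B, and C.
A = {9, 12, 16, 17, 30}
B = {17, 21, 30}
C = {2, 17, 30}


A ∩ B = {17, 30}
(A ∩ B) ∩ C = {17, 30}

A ∩ B ∩ C = {17, 30}


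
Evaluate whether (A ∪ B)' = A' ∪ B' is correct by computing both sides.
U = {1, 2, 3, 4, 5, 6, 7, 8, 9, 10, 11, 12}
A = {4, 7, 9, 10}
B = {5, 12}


LHS: A ∪ B = {4, 5, 7, 9, 10, 12}
(A ∪ B)' = U \ (A ∪ B) = {1, 2, 3, 6, 8, 11}
A' = {1, 2, 3, 5, 6, 8, 11, 12}, B' = {1, 2, 3, 4, 6, 7, 8, 9, 10, 11}
Claimed RHS: A' ∪ B' = {1, 2, 3, 4, 5, 6, 7, 8, 9, 10, 11, 12}
Identity is INVALID: LHS = {1, 2, 3, 6, 8, 11} but the RHS claimed here equals {1, 2, 3, 4, 5, 6, 7, 8, 9, 10, 11, 12}. The correct form is (A ∪ B)' = A' ∩ B'.

Identity is invalid: (A ∪ B)' = {1, 2, 3, 6, 8, 11} but A' ∪ B' = {1, 2, 3, 4, 5, 6, 7, 8, 9, 10, 11, 12}. The correct De Morgan law is (A ∪ B)' = A' ∩ B'.


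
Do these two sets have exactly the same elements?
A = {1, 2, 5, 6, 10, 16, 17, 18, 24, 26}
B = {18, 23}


Two sets are equal iff they have exactly the same elements.
A = {1, 2, 5, 6, 10, 16, 17, 18, 24, 26}
B = {18, 23}
Differences: {1, 2, 5, 6, 10, 16, 17, 23, 24, 26}
A ≠ B

No, A ≠ B


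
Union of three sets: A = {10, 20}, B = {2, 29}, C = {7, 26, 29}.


A ∪ B = {2, 10, 20, 29}
(A ∪ B) ∪ C = {2, 7, 10, 20, 26, 29}

A ∪ B ∪ C = {2, 7, 10, 20, 26, 29}


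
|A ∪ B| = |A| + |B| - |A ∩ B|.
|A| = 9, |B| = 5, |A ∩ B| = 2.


|A ∪ B| = |A| + |B| - |A ∩ B|
= 9 + 5 - 2
= 12

|A ∪ B| = 12


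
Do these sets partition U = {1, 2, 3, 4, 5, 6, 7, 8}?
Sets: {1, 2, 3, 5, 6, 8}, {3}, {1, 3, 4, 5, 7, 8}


A partition requires: (1) non-empty parts, (2) pairwise disjoint, (3) union = U
Parts: {1, 2, 3, 5, 6, 8}, {3}, {1, 3, 4, 5, 7, 8}
Union of parts: {1, 2, 3, 4, 5, 6, 7, 8}
U = {1, 2, 3, 4, 5, 6, 7, 8}
All non-empty? True
Pairwise disjoint? False
Covers U? True

No, not a valid partition


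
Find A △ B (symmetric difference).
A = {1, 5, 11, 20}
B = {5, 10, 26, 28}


A △ B = (A \ B) ∪ (B \ A) = elements in exactly one of A or B
A \ B = {1, 11, 20}
B \ A = {10, 26, 28}
A △ B = {1, 10, 11, 20, 26, 28}

A △ B = {1, 10, 11, 20, 26, 28}


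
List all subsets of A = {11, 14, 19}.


|A| = 3, so |P(A)| = 2^3 = 8
Enumerate subsets by cardinality (0 to 3):
∅, {11}, {14}, {19}, {11, 14}, {11, 19}, {14, 19}, {11, 14, 19}

P(A) has 8 subsets: ∅, {11}, {14}, {19}, {11, 14}, {11, 19}, {14, 19}, {11, 14, 19}


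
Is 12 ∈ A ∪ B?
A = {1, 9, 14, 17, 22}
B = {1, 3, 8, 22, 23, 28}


A = {1, 9, 14, 17, 22}, B = {1, 3, 8, 22, 23, 28}
A ∪ B = all elements in A or B
A ∪ B = {1, 3, 8, 9, 14, 17, 22, 23, 28}
Checking if 12 ∈ A ∪ B
12 is not in A ∪ B → False

12 ∉ A ∪ B
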